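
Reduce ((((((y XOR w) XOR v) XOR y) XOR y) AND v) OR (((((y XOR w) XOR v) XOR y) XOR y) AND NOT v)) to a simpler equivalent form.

By distribution ((E AND v) OR (E AND NOT v) = E) then XOR self-cancellation ((E XOR v) XOR v = E):
= ((y XOR w) XOR v)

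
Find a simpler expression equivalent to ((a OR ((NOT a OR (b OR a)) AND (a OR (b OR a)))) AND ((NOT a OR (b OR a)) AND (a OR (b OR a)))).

By absorption (E AND (E OR v) = E) then distribution ((E OR v) AND (E OR NOT v) = E):
= (b OR a)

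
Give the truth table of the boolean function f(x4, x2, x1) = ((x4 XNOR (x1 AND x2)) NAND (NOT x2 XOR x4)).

x4 | x2 | x1 | Output
---------------------
0 | 0 | 0 | 0
0 | 0 | 1 | 0
0 | 1 | 0 | 1
0 | 1 | 1 | 1
1 | 0 | 0 | 1
1 | 0 | 1 | 1
1 | 1 | 0 | 1
1 | 1 | 1 | 0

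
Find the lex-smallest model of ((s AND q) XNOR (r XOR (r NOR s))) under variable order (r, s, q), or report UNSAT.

r=0, s=1, q=0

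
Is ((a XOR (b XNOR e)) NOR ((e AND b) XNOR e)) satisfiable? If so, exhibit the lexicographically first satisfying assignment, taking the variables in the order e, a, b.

e=1, a=0, b=0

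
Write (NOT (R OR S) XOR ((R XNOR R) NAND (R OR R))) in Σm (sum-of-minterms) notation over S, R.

Σm(2) = (S AND NOT R)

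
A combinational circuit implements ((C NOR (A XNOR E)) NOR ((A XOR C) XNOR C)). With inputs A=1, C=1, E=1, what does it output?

Substituting: ((1 NOR (1 XNOR 1)) NOR ((1 XOR 1) XNOR 1))
= 1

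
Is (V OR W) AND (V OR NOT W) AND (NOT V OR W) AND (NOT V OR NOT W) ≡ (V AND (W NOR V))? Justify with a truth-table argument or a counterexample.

Yes, they are equivalent — the two output columns agree on all 4 assignments:
V | W | Expression 1 | Expression 2
-----------------------------------
0 | 0 | 0 | 0
0 | 1 | 0 | 0
1 | 0 | 0 | 0
1 | 1 | 0 | 0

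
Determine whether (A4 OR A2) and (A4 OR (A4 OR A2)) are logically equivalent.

Yes, they are equivalent — the two output columns agree on all 4 assignments:
A4 | A2 | Expression 1 | Expression 2
-------------------------------------
0 | 0 | 0 | 0
0 | 1 | 1 | 1
1 | 0 | 1 | 1
1 | 1 | 1 | 1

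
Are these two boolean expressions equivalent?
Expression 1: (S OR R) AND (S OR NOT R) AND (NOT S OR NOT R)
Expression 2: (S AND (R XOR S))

Yes, they are equivalent — the two output columns agree on all 4 assignments:
S | R | Expression 1 | Expression 2
-----------------------------------
0 | 0 | 0 | 0
0 | 1 | 0 | 0
1 | 0 | 1 | 1
1 | 1 | 0 | 0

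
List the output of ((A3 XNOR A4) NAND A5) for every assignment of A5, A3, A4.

A5 | A3 | A4 | Output
---------------------
0 | 0 | 0 | 1
0 | 0 | 1 | 1
0 | 1 | 0 | 1
0 | 1 | 1 | 1
1 | 0 | 0 | 0
1 | 0 | 1 | 1
1 | 1 | 0 | 1
1 | 1 | 1 | 0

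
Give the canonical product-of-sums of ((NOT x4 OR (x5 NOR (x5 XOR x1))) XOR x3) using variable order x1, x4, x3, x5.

ΠM(2, 3, 5, 6, 10, 11, 12, 13) = (x1 OR x4 OR NOT x3 OR x5) AND (x1 OR x4 OR NOT x3 OR NOT x5) AND (x1 OR NOT x4 OR x3 OR NOT x5) AND (x1 OR NOT x4 OR NOT x3 OR x5) AND (NOT x1 OR x4 OR NOT x3 OR x5) AND (NOT x1 OR x4 OR NOT x3 OR NOT x5) AND (NOT x1 OR NOT x4 OR x3 OR x5) AND (NOT x1 OR NOT x4 OR x3 OR NOT x5)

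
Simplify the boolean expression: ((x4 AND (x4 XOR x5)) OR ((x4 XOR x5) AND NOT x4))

By distribution ((E AND v) OR (E AND NOT v) = E):
= (x4 XOR x5)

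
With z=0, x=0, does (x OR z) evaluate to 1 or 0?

Substituting: (0 OR 0)
= 0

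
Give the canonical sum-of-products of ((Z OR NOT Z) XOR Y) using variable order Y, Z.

Σm(0, 1) = (NOT Y AND NOT Z) OR (NOT Y AND Z)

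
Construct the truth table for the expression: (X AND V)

V | X | Output
--------------
0 | 0 | 0
0 | 1 | 0
1 | 0 | 0
1 | 1 | 1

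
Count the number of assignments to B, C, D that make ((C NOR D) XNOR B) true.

Satisfying assignments: (0,0,1), (0,1,0), (0,1,1), (1,0,0)
Count: 4 out of 8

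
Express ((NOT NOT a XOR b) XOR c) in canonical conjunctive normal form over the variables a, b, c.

(a OR b OR c) AND (a OR NOT b OR NOT c) AND (NOT a OR b OR NOT c) AND (NOT a OR NOT b OR c)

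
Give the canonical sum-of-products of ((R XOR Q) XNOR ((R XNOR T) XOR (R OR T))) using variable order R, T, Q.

Σm(1, 3, 4, 7) = (NOT R AND NOT T AND Q) OR (NOT R AND T AND Q) OR (R AND NOT T AND NOT Q) OR (R AND T AND Q)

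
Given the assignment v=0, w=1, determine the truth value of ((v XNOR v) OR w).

Substituting: ((0 XNOR 0) OR 1)
= 1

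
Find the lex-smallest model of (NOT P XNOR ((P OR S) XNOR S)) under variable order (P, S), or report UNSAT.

P=0, S=0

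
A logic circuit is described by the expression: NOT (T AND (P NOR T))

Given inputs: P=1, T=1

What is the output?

Substituting: NOT (1 AND (1 NOR 1))
= 1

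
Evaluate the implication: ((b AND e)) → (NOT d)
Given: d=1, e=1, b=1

Antecedent ((b AND e)) = 1; consequent (NOT d) = 0.
1 → 0 = 0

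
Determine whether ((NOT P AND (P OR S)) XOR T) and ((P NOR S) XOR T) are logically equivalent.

No. Counterexample: with S=0, T=0, P=0, Expression 1 = 0 but Expression 2 = 1.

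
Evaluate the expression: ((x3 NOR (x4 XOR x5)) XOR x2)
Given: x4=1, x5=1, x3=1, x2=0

Substituting: ((1 NOR (1 XOR 1)) XOR 0)
= 0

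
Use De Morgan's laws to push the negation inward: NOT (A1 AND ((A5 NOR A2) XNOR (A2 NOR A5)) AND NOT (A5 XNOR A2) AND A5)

NOT A1 OR NOT ((A5 NOR A2) XNOR (A2 NOR A5)) OR (A5 XNOR A2) OR NOT A5
De Morgan's: NOT(AND of terms) = OR of negations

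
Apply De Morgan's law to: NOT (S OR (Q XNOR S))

NOT S AND NOT (Q XNOR S)
De Morgan's: NOT(OR of terms) = AND of negations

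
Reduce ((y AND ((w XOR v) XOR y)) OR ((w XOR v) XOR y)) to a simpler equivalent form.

By absorption (E OR (E AND v) = E):
= ((w XOR v) XOR y)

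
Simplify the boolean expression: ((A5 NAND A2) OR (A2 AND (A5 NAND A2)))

By absorption (E OR (E AND v) = E):
= (A5 NAND A2)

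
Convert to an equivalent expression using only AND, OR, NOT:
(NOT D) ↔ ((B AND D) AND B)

((NOT D) AND ((B AND D) AND B)) OR (D AND NOT ((B AND D) AND B))
(Biconditional = both true or both false)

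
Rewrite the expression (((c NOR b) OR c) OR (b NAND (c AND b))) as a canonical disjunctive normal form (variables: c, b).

(NOT c AND NOT b) OR (NOT c AND b) OR (c AND NOT b) OR (c AND b)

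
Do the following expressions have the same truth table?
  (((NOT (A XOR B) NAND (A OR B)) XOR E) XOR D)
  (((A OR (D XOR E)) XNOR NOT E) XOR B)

No. Counterexample: with A=0, B=0, E=0, D=0, Expression 1 = 1 but Expression 2 = 0.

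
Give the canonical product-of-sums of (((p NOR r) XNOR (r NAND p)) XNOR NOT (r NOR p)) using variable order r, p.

ΠM(0, 1, 2) = (r OR p) AND (r OR NOT p) AND (NOT r OR p)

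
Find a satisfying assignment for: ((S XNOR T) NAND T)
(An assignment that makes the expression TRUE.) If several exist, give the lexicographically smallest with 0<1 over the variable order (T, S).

T=0, S=0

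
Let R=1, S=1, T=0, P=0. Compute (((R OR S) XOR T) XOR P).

Substituting: (((1 OR 1) XOR 0) XOR 0)
= 1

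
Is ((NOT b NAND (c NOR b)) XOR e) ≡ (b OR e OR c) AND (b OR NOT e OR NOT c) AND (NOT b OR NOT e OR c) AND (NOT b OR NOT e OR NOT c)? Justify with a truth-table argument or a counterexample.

Yes, they are equivalent — the two output columns agree on all 8 assignments:
b | e | c | Expression 1 | Expression 2
---------------------------------------
0 | 0 | 0 | 0 | 0
0 | 0 | 1 | 1 | 1
0 | 1 | 0 | 1 | 1
0 | 1 | 1 | 0 | 0
1 | 0 | 0 | 1 | 1
1 | 0 | 1 | 1 | 1
1 | 1 | 0 | 0 | 0
1 | 1 | 1 | 0 | 0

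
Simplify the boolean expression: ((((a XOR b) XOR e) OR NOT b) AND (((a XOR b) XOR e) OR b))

By distribution ((E OR v) AND (E OR NOT v) = E):
= ((a XOR b) XOR e)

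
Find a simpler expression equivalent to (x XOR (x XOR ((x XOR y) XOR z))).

By XOR self-cancellation ((E XOR v) XOR v = E):
= ((x XOR y) XOR z)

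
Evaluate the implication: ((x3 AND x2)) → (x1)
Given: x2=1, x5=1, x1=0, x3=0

Antecedent ((x3 AND x2)) = 0; consequent (x1) = 0.
0 → 0 = 1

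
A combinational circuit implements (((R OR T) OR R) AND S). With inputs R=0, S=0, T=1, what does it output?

Substituting: (((0 OR 1) OR 0) AND 0)
= 0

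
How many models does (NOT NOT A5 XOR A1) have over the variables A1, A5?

Satisfying assignments: (0,1), (1,0)
Count: 2 out of 4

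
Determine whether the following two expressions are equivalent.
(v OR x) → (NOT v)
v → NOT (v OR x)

Yes, Contrapositive is always equivalent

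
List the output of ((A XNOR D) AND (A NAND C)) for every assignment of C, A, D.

C | A | D | Output
------------------
0 | 0 | 0 | 1
0 | 0 | 1 | 0
0 | 1 | 0 | 0
0 | 1 | 1 | 1
1 | 0 | 0 | 1
1 | 0 | 1 | 0
1 | 1 | 0 | 0
1 | 1 | 1 | 0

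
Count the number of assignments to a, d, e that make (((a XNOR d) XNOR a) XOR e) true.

Satisfying assignments: (0,0,1), (0,1,0), (1,0,1), (1,1,0)
Count: 4 out of 8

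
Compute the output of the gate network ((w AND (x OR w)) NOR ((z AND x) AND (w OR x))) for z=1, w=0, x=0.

Substituting: ((0 AND (0 OR 0)) NOR ((1 AND 0) AND (0 OR 0)))
= 1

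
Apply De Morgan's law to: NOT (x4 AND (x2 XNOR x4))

NOT x4 OR NOT (x2 XNOR x4)
De Morgan's: NOT(AND of terms) = OR of negations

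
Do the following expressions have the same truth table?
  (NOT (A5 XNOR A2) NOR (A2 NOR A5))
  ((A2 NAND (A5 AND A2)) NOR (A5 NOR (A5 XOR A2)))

Yes, they are equivalent — the two output columns agree on all 4 assignments:
A2 | A5 | Expression 1 | Expression 2
-------------------------------------
0 | 0 | 0 | 0
0 | 1 | 0 | 0
1 | 0 | 0 | 0
1 | 1 | 1 | 1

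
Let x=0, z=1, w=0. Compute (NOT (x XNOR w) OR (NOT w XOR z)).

Substituting: (NOT (0 XNOR 0) OR (NOT 0 XOR 1))
= 0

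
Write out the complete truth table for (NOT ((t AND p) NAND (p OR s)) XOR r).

p | r | t | s | Output
----------------------
0 | 0 | 0 | 0 | 0
0 | 0 | 0 | 1 | 0
0 | 0 | 1 | 0 | 0
0 | 0 | 1 | 1 | 0
0 | 1 | 0 | 0 | 1
0 | 1 | 0 | 1 | 1
0 | 1 | 1 | 0 | 1
0 | 1 | 1 | 1 | 1
1 | 0 | 0 | 0 | 0
1 | 0 | 0 | 1 | 0
1 | 0 | 1 | 0 | 1
1 | 0 | 1 | 1 | 1
1 | 1 | 0 | 0 | 1
1 | 1 | 0 | 1 | 1
1 | 1 | 1 | 0 | 0
1 | 1 | 1 | 1 | 0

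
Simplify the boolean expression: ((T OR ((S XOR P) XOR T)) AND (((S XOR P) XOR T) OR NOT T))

By distribution ((E OR v) AND (E OR NOT v) = E):
= ((S XOR P) XOR T)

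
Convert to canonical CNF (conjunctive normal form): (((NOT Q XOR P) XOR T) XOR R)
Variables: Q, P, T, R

(Q OR P OR T OR NOT R) AND (Q OR P OR NOT T OR R) AND (Q OR NOT P OR T OR R) AND (Q OR NOT P OR NOT T OR NOT R) AND (NOT Q OR P OR T OR R) AND (NOT Q OR P OR NOT T OR NOT R) AND (NOT Q OR NOT P OR T OR NOT R) AND (NOT Q OR NOT P OR NOT T OR R)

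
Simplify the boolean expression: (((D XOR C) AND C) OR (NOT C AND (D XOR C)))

By distribution ((E AND v) OR (E AND NOT v) = E):
= (D XOR C)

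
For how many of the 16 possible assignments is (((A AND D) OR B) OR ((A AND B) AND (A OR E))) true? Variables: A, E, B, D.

Satisfying assignments: (0,0,1,0), (0,0,1,1), (0,1,1,0), (0,1,1,1), (1,0,0,1), (1,0,1,0), (1,0,1,1), (1,1,0,1), (1,1,1,0), (1,1,1,1)
Count: 10 out of 16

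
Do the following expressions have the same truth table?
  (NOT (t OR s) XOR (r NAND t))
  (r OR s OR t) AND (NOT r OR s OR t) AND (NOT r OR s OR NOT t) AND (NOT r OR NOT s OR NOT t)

Yes, they are equivalent — the two output columns agree on all 8 assignments:
r | s | t | Expression 1 | Expression 2
---------------------------------------
0 | 0 | 0 | 0 | 0
0 | 0 | 1 | 1 | 1
0 | 1 | 0 | 1 | 1
0 | 1 | 1 | 1 | 1
1 | 0 | 0 | 0 | 0
1 | 0 | 1 | 0 | 0
1 | 1 | 0 | 1 | 1
1 | 1 | 1 | 0 | 0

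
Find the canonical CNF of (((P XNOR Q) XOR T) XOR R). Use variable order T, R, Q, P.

(T OR R OR Q OR NOT P) AND (T OR R OR NOT Q OR P) AND (T OR NOT R OR Q OR P) AND (T OR NOT R OR NOT Q OR NOT P) AND (NOT T OR R OR Q OR P) AND (NOT T OR R OR NOT Q OR NOT P) AND (NOT T OR NOT R OR Q OR NOT P) AND (NOT T OR NOT R OR NOT Q OR P)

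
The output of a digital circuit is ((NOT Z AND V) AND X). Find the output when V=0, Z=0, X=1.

Substituting: ((NOT 0 AND 0) AND 1)
= 0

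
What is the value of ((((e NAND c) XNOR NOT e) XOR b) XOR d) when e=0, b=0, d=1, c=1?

Substituting: ((((0 NAND 1) XNOR NOT 0) XOR 0) XOR 1)
= 0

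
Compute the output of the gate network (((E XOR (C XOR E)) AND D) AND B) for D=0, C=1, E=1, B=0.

Substituting: (((1 XOR (1 XOR 1)) AND 0) AND 0)
= 0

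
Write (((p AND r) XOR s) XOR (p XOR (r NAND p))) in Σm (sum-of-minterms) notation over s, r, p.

Σm(0, 2, 5, 7) = (NOT s AND NOT r AND NOT p) OR (NOT s AND r AND NOT p) OR (s AND NOT r AND p) OR (s AND r AND p)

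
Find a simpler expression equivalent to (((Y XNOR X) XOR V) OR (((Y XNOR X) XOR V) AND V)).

By absorption (E OR (E AND v) = E):
= ((Y XNOR X) XOR V)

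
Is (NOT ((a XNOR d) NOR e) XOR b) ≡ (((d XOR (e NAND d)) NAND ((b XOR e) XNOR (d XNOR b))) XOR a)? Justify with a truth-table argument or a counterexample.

No. Counterexample: with b=0, a=0, e=0, d=1, Expression 1 = 0 but Expression 2 = 1.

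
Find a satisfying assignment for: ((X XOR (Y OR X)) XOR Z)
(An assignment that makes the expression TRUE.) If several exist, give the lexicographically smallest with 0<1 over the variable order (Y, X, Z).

Y=0, X=0, Z=1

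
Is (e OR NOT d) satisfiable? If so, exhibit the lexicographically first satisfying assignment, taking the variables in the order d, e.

d=0, e=0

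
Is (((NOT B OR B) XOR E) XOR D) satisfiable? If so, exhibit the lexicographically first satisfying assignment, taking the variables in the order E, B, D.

E=0, B=0, D=0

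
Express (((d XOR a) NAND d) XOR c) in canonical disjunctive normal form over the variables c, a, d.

(NOT c AND NOT a AND NOT d) OR (NOT c AND a AND NOT d) OR (NOT c AND a AND d) OR (c AND NOT a AND d)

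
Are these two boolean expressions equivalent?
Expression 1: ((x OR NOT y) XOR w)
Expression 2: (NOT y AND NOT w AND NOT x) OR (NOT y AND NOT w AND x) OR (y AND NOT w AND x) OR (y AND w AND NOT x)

Yes, they are equivalent — the two output columns agree on all 8 assignments:
y | w | x | Expression 1 | Expression 2
---------------------------------------
0 | 0 | 0 | 1 | 1
0 | 0 | 1 | 1 | 1
0 | 1 | 0 | 0 | 0
0 | 1 | 1 | 0 | 0
1 | 0 | 0 | 0 | 0
1 | 0 | 1 | 1 | 1
1 | 1 | 0 | 1 | 1
1 | 1 | 1 | 0 | 0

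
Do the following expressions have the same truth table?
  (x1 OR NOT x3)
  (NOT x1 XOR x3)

No. Counterexample: with x3=0, x1=1, Expression 1 = 1 but Expression 2 = 0.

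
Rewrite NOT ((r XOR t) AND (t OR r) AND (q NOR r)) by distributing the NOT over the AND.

NOT (r XOR t) OR NOT (t OR r) OR NOT (q NOR r)
De Morgan's: NOT(AND of terms) = OR of negations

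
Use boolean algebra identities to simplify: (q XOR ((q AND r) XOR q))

By XOR self-cancellation ((E XOR v) XOR v = E):
= (q AND r)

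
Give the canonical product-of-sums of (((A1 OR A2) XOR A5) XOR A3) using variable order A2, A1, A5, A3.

ΠM(0, 3, 5, 6, 9, 10, 13, 14) = (A2 OR A1 OR A5 OR A3) AND (A2 OR A1 OR NOT A5 OR NOT A3) AND (A2 OR NOT A1 OR A5 OR NOT A3) AND (A2 OR NOT A1 OR NOT A5 OR A3) AND (NOT A2 OR A1 OR A5 OR NOT A3) AND (NOT A2 OR A1 OR NOT A5 OR A3) AND (NOT A2 OR NOT A1 OR A5 OR NOT A3) AND (NOT A2 OR NOT A1 OR NOT A5 OR A3)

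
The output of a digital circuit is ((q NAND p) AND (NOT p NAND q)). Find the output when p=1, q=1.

Substituting: ((1 NAND 1) AND (NOT 1 NAND 1))
= 0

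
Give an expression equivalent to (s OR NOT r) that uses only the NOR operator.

((s NOR (r NOR r)) NOR (s NOR (r NOR r)))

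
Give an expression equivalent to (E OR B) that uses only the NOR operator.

((E NOR B) NOR (E NOR B))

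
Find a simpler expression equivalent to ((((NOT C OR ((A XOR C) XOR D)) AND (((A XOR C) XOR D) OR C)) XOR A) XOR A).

By XOR self-cancellation ((E XOR v) XOR v = E) then distribution ((E OR v) AND (E OR NOT v) = E):
= ((A XOR C) XOR D)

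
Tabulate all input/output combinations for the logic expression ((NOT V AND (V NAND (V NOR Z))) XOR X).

Z | X | V | Output
------------------
0 | 0 | 0 | 1
0 | 0 | 1 | 0
0 | 1 | 0 | 0
0 | 1 | 1 | 1
1 | 0 | 0 | 1
1 | 0 | 1 | 0
1 | 1 | 0 | 0
1 | 1 | 1 | 1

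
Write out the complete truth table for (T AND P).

T | P | Output
--------------
0 | 0 | 0
0 | 1 | 0
1 | 0 | 0
1 | 1 | 1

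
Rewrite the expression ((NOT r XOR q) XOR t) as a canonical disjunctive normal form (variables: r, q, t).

(NOT r AND NOT q AND NOT t) OR (NOT r AND q AND t) OR (r AND NOT q AND t) OR (r AND q AND NOT t)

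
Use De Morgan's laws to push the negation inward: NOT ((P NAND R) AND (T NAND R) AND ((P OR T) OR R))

NOT (P NAND R) OR NOT (T NAND R) OR NOT ((P OR T) OR R)
De Morgan's: NOT(AND of terms) = OR of negations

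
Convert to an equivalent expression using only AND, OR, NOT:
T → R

NOT T OR R
(Implication elimination: A → B = NOT A OR B)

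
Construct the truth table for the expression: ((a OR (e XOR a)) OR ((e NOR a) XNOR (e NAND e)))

a | e | Output
--------------
0 | 0 | 1
0 | 1 | 1
1 | 0 | 1
1 | 1 | 1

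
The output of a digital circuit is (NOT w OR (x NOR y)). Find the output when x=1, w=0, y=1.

Substituting: (NOT 0 OR (1 NOR 1))
= 1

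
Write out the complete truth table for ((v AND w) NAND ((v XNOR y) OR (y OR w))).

y | w | v | Output
------------------
0 | 0 | 0 | 1
0 | 0 | 1 | 1
0 | 1 | 0 | 1
0 | 1 | 1 | 0
1 | 0 | 0 | 1
1 | 0 | 1 | 1
1 | 1 | 0 | 1
1 | 1 | 1 | 0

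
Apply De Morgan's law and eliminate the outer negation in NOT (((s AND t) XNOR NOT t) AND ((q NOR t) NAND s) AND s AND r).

NOT ((s AND t) XNOR NOT t) OR NOT ((q NOR t) NAND s) OR NOT s OR NOT r
De Morgan's: NOT(AND of terms) = OR of negations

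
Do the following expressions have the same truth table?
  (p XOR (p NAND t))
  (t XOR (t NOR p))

Yes, they are equivalent — the two output columns agree on all 4 assignments:
t | p | Expression 1 | Expression 2
-----------------------------------
0 | 0 | 1 | 1
0 | 1 | 0 | 0
1 | 0 | 1 | 1
1 | 1 | 1 | 1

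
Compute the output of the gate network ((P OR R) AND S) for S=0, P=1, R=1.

Substituting: ((1 OR 1) AND 0)
= 0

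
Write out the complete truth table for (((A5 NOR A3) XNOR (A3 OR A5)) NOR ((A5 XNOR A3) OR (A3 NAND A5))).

A5 | A3 | Output
----------------
0 | 0 | 0
0 | 1 | 0
1 | 0 | 0
1 | 1 | 0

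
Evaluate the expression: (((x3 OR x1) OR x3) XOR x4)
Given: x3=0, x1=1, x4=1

Substituting: (((0 OR 1) OR 0) XOR 1)
= 0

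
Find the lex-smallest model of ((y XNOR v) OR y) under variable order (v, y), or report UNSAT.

v=0, y=0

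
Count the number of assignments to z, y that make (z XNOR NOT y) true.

Satisfying assignments: (0,1), (1,0)
Count: 2 out of 4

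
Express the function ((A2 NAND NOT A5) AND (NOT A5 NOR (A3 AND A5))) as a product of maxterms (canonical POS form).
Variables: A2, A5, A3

ΠM(0, 1, 3, 4, 5, 7) = (A2 OR A5 OR A3) AND (A2 OR A5 OR NOT A3) AND (A2 OR NOT A5 OR NOT A3) AND (NOT A2 OR A5 OR A3) AND (NOT A2 OR A5 OR NOT A3) AND (NOT A2 OR NOT A5 OR NOT A3)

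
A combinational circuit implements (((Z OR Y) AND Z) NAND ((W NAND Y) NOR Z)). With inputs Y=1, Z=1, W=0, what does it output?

Substituting: (((1 OR 1) AND 1) NAND ((0 NAND 1) NOR 1))
= 1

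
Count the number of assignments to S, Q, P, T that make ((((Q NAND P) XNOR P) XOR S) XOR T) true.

Satisfying assignments: (0,0,0,1), (0,0,1,0), (0,1,0,1), (0,1,1,1), (1,0,0,0), (1,0,1,1), (1,1,0,0), (1,1,1,0)
Count: 8 out of 16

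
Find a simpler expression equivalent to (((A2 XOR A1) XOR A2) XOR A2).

By XOR self-cancellation ((E XOR v) XOR v = E):
= (A2 XOR A1)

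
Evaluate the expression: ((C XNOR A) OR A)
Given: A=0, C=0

Substituting: ((0 XNOR 0) OR 0)
= 1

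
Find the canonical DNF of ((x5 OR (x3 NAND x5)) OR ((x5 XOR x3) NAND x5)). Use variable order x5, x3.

(NOT x5 AND NOT x3) OR (NOT x5 AND x3) OR (x5 AND NOT x3) OR (x5 AND x3)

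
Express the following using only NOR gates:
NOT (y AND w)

(((y NOR y) NOR (w NOR w)) NOR ((y NOR y) NOR (w NOR w)))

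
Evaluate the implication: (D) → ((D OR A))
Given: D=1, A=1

Antecedent (D) = 1; consequent ((D OR A)) = 1.
1 → 1 = 1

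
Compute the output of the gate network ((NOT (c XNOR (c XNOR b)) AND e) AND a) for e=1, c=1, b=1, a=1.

Substituting: ((NOT (1 XNOR (1 XNOR 1)) AND 1) AND 1)
= 0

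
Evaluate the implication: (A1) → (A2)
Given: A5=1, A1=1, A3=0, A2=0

Antecedent (A1) = 1; consequent (A2) = 0.
1 → 0 = 0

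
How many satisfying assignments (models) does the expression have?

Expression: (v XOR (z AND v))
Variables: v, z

Satisfying assignments: (1,0)
Count: 1 out of 4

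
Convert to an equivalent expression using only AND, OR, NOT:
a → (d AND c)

NOT a OR (d AND c)
(Implication elimination: A → B = NOT A OR B)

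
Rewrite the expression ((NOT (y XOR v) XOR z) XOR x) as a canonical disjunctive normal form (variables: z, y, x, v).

(NOT z AND NOT y AND NOT x AND NOT v) OR (NOT z AND NOT y AND x AND v) OR (NOT z AND y AND NOT x AND v) OR (NOT z AND y AND x AND NOT v) OR (z AND NOT y AND NOT x AND v) OR (z AND NOT y AND x AND NOT v) OR (z AND y AND NOT x AND NOT v) OR (z AND y AND x AND v)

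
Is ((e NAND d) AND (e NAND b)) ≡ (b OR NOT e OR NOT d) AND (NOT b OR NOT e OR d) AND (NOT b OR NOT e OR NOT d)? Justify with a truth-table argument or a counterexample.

Yes, they are equivalent — the two output columns agree on all 8 assignments:
b | e | d | Expression 1 | Expression 2
---------------------------------------
0 | 0 | 0 | 1 | 1
0 | 0 | 1 | 1 | 1
0 | 1 | 0 | 1 | 1
0 | 1 | 1 | 0 | 0
1 | 0 | 0 | 1 | 1
1 | 0 | 1 | 1 | 1
1 | 1 | 0 | 0 | 0
1 | 1 | 1 | 0 | 0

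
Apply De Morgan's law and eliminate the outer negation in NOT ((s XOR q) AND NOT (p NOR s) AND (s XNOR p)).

NOT (s XOR q) OR (p NOR s) OR NOT (s XNOR p)
De Morgan's: NOT(AND of terms) = OR of negations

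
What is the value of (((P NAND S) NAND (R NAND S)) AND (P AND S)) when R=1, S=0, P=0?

Substituting: (((0 NAND 0) NAND (1 NAND 0)) AND (0 AND 0))
= 0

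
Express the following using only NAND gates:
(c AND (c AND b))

((c NAND ((c NAND b) NAND (c NAND b))) NAND (c NAND ((c NAND b) NAND (c NAND b))))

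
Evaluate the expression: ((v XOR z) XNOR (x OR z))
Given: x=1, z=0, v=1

Substituting: ((1 XOR 0) XNOR (1 OR 0))
= 1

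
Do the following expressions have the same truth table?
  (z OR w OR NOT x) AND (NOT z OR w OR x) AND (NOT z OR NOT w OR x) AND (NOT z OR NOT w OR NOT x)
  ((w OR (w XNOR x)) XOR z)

Yes, they are equivalent — the two output columns agree on all 8 assignments:
z | w | x | Expression 1 | Expression 2
---------------------------------------
0 | 0 | 0 | 1 | 1
0 | 0 | 1 | 0 | 0
0 | 1 | 0 | 1 | 1
0 | 1 | 1 | 1 | 1
1 | 0 | 0 | 0 | 0
1 | 0 | 1 | 1 | 1
1 | 1 | 0 | 0 | 0
1 | 1 | 1 | 0 | 0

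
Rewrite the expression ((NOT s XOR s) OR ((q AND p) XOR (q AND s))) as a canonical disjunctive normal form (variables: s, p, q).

(NOT s AND NOT p AND NOT q) OR (NOT s AND NOT p AND q) OR (NOT s AND p AND NOT q) OR (NOT s AND p AND q) OR (s AND NOT p AND NOT q) OR (s AND NOT p AND q) OR (s AND p AND NOT q) OR (s AND p AND q)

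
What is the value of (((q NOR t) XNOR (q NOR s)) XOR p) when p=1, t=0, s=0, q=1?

Substituting: (((1 NOR 0) XNOR (1 NOR 0)) XOR 1)
= 0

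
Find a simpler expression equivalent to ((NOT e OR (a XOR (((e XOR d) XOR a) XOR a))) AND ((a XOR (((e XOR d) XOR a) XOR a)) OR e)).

By distribution ((E OR v) AND (E OR NOT v) = E) then XOR self-cancellation ((E XOR v) XOR v = E):
= ((e XOR d) XOR a)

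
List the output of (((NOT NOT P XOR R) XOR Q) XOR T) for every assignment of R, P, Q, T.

R | P | Q | T | Output
----------------------
0 | 0 | 0 | 0 | 0
0 | 0 | 0 | 1 | 1
0 | 0 | 1 | 0 | 1
0 | 0 | 1 | 1 | 0
0 | 1 | 0 | 0 | 1
0 | 1 | 0 | 1 | 0
0 | 1 | 1 | 0 | 0
0 | 1 | 1 | 1 | 1
1 | 0 | 0 | 0 | 1
1 | 0 | 0 | 1 | 0
1 | 0 | 1 | 0 | 0
1 | 0 | 1 | 1 | 1
1 | 1 | 0 | 0 | 0
1 | 1 | 0 | 1 | 1
1 | 1 | 1 | 0 | 1
1 | 1 | 1 | 1 | 0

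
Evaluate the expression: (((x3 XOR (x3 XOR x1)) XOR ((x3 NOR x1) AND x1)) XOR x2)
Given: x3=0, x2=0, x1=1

Substituting: (((0 XOR (0 XOR 1)) XOR ((0 NOR 1) AND 1)) XOR 0)
= 1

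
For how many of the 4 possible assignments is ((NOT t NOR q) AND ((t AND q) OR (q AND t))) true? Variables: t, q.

No assignment satisfies the expression.
Count: 0 out of 4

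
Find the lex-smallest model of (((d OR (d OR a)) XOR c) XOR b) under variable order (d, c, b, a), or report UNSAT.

d=0, c=0, b=0, a=1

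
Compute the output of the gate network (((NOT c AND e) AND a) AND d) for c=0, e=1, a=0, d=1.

Substituting: (((NOT 0 AND 1) AND 0) AND 1)
= 0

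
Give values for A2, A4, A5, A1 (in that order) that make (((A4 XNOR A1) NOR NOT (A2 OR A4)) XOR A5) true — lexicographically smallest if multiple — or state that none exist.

A2=0, A4=0, A5=1, A1=0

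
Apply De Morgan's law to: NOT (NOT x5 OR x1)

x5 AND NOT x1
De Morgan's: NOT(OR of terms) = AND of negations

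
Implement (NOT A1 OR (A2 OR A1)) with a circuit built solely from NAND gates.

(((A1 NAND A1) NAND (A1 NAND A1)) NAND (((A2 NAND A2) NAND (A1 NAND A1)) NAND ((A2 NAND A2) NAND (A1 NAND A1))))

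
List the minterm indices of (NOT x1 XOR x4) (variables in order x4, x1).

Σm(0, 3) = (NOT x4 AND NOT x1) OR (x4 AND x1)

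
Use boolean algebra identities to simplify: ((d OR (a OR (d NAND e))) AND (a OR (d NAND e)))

By absorption (E AND (E OR v) = E):
= (a OR (d NAND e))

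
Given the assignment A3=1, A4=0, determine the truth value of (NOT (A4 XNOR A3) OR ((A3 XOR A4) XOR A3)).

Substituting: (NOT (0 XNOR 1) OR ((1 XOR 0) XOR 1))
= 1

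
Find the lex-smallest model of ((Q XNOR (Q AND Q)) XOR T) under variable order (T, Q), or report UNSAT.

T=0, Q=0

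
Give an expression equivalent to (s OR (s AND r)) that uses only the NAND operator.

((s NAND s) NAND (((s NAND r) NAND (s NAND r)) NAND ((s NAND r) NAND (s NAND r))))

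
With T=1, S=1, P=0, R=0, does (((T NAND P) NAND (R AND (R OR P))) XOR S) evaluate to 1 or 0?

Substituting: (((1 NAND 0) NAND (0 AND (0 OR 0))) XOR 1)
= 0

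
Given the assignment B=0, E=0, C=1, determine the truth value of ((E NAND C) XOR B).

Substituting: ((0 NAND 1) XOR 0)
= 1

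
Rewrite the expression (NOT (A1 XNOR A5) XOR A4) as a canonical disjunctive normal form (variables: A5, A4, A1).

(NOT A5 AND NOT A4 AND A1) OR (NOT A5 AND A4 AND NOT A1) OR (A5 AND NOT A4 AND NOT A1) OR (A5 AND A4 AND A1)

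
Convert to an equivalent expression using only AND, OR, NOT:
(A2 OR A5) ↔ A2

((A2 OR A5) AND A2) OR (NOT (A2 OR A5) AND NOT A2)
(Biconditional = both true or both false)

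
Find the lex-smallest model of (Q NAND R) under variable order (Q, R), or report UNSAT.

Q=0, R=0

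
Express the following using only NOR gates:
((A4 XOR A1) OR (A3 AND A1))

((((((A4 NOR A1) NOR (A4 NOR A1)) NOR ((A4 NOR A1) NOR (A4 NOR A1))) NOR ((((A4 NOR A4) NOR (A1 NOR A1)) NOR ((A4 NOR A4) NOR (A1 NOR A1))) NOR (((A4 NOR A4) NOR (A1 NOR A1)) NOR ((A4 NOR A4) NOR (A1 NOR A1))))) NOR ((A3 NOR A3) NOR (A1 NOR A1))) NOR (((((A4 NOR A1) NOR (A4 NOR A1)) NOR ((A4 NOR A1) NOR (A4 NOR A1))) NOR ((((A4 NOR A4) NOR (A1 NOR A1)) NOR ((A4 NOR A4) NOR (A1 NOR A1))) NOR (((A4 NOR A4) NOR (A1 NOR A1)) NOR ((A4 NOR A4) NOR (A1 NOR A1))))) NOR ((A3 NOR A3) NOR (A1 NOR A1))))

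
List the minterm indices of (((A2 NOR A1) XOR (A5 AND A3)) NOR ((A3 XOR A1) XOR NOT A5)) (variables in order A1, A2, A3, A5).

Σm(5, 6, 8, 12) = (NOT A1 AND A2 AND NOT A3 AND A5) OR (NOT A1 AND A2 AND A3 AND NOT A5) OR (A1 AND NOT A2 AND NOT A3 AND NOT A5) OR (A1 AND A2 AND NOT A3 AND NOT A5)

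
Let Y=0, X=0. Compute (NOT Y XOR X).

Substituting: (NOT 0 XOR 0)
= 1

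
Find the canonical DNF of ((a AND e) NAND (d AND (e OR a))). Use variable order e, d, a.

(NOT e AND NOT d AND NOT a) OR (NOT e AND NOT d AND a) OR (NOT e AND d AND NOT a) OR (NOT e AND d AND a) OR (e AND NOT d AND NOT a) OR (e AND NOT d AND a) OR (e AND d AND NOT a)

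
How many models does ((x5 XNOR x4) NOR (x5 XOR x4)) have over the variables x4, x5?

No assignment satisfies the expression.
Count: 0 out of 4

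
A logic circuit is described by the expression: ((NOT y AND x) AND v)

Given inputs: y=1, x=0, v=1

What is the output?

Substituting: ((NOT 1 AND 0) AND 1)
= 0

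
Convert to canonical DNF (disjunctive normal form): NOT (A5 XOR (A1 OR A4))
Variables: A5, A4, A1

(NOT A5 AND NOT A4 AND NOT A1) OR (A5 AND NOT A4 AND A1) OR (A5 AND A4 AND NOT A1) OR (A5 AND A4 AND A1)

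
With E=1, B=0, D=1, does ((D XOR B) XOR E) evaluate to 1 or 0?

Substituting: ((1 XOR 0) XOR 1)
= 0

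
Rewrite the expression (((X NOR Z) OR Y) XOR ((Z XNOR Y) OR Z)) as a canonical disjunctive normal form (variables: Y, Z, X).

(NOT Y AND NOT Z AND X) OR (NOT Y AND Z AND NOT X) OR (NOT Y AND Z AND X) OR (Y AND NOT Z AND NOT X) OR (Y AND NOT Z AND X)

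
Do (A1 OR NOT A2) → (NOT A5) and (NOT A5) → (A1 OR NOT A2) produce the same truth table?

No, Converse is not equivalent to original (counterexample: A5=0, A2=1, A1=0)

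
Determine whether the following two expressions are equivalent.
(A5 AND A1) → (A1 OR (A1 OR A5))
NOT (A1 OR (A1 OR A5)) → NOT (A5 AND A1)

Yes, Contrapositive is always equivalent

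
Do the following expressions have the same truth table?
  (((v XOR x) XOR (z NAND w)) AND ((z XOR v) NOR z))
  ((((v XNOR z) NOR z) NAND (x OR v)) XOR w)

No. Counterexample: with z=0, v=0, x=0, w=1, Expression 1 = 1 but Expression 2 = 0.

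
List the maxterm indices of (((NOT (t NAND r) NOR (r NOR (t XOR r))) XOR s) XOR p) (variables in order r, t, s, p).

ΠM(0, 3, 5, 6, 9, 10, 12, 15) = (r OR t OR s OR p) AND (r OR t OR NOT s OR NOT p) AND (r OR NOT t OR s OR NOT p) AND (r OR NOT t OR NOT s OR p) AND (NOT r OR t OR s OR NOT p) AND (NOT r OR t OR NOT s OR p) AND (NOT r OR NOT t OR s OR p) AND (NOT r OR NOT t OR NOT s OR NOT p)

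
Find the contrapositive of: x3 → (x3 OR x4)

Contrapositive: NOT (x3 OR x4) → NOT x3
Note: A statement and its contrapositive are logically equivalent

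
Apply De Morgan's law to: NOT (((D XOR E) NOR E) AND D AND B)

NOT ((D XOR E) NOR E) OR NOT D OR NOT B
De Morgan's: NOT(AND of terms) = OR of negations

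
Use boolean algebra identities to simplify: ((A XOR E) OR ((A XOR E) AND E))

By absorption (E OR (E AND v) = E):
= (A XOR E)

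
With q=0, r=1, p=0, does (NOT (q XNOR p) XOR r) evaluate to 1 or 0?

Substituting: (NOT (0 XNOR 0) XOR 1)
= 1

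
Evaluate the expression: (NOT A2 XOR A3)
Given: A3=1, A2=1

Substituting: (NOT 1 XOR 1)
= 1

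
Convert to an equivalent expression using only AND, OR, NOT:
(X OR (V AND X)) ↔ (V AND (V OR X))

((X OR (V AND X)) AND (V AND (V OR X))) OR (NOT (X OR (V AND X)) AND NOT (V AND (V OR X)))
(Biconditional = both true or both false)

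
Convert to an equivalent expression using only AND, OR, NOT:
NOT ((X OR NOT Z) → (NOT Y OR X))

(X OR NOT Z) AND NOT (NOT Y OR X)
(Negated implication: NOT(A → B) = A AND NOT B)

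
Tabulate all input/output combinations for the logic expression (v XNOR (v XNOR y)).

y | v | Output
--------------
0 | 0 | 0
0 | 1 | 0
1 | 0 | 1
1 | 1 | 1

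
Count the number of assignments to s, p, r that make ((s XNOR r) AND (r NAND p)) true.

Satisfying assignments: (0,0,0), (0,1,0), (1,0,1)
Count: 3 out of 8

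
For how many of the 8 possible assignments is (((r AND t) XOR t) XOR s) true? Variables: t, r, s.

Satisfying assignments: (0,0,1), (0,1,1), (1,0,0), (1,1,1)
Count: 4 out of 8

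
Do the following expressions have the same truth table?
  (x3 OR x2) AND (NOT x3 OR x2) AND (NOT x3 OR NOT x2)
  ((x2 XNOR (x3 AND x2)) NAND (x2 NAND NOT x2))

Yes, they are equivalent — the two output columns agree on all 4 assignments:
x3 | x2 | Expression 1 | Expression 2
-------------------------------------
0 | 0 | 0 | 0
0 | 1 | 1 | 1
1 | 0 | 0 | 0
1 | 1 | 0 | 0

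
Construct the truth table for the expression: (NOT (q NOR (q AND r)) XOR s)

q | r | s | Output
------------------
0 | 0 | 0 | 0
0 | 0 | 1 | 1
0 | 1 | 0 | 0
0 | 1 | 1 | 1
1 | 0 | 0 | 1
1 | 0 | 1 | 0
1 | 1 | 0 | 1
1 | 1 | 1 | 0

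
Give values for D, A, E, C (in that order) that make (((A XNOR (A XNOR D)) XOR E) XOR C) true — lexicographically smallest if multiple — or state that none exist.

D=0, A=0, E=0, C=1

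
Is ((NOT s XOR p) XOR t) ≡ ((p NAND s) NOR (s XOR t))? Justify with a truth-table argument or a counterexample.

No. Counterexample: with s=0, t=0, p=0, Expression 1 = 1 but Expression 2 = 0.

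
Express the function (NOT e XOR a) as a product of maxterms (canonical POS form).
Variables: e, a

ΠM(1, 2) = (e OR NOT a) AND (NOT e OR a)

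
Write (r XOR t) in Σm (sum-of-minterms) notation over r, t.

Σm(1, 2) = (NOT r AND t) OR (r AND NOT t)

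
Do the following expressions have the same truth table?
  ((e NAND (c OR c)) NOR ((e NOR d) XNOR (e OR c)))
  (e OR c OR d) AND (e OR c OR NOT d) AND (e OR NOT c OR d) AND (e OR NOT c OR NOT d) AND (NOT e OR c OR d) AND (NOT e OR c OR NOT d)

Yes, they are equivalent — the two output columns agree on all 8 assignments:
e | c | d | Expression 1 | Expression 2
---------------------------------------
0 | 0 | 0 | 0 | 0
0 | 0 | 1 | 0 | 0
0 | 1 | 0 | 0 | 0
0 | 1 | 1 | 0 | 0
1 | 0 | 0 | 0 | 0
1 | 0 | 1 | 0 | 0
1 | 1 | 0 | 1 | 1
1 | 1 | 1 | 1 | 1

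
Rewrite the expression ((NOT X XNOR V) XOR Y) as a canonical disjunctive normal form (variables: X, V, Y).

(NOT X AND NOT V AND Y) OR (NOT X AND V AND NOT Y) OR (X AND NOT V AND NOT Y) OR (X AND V AND Y)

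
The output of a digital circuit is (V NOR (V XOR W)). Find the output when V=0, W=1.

Substituting: (0 NOR (0 XOR 1))
= 0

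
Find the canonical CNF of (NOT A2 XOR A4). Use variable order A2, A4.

(A2 OR NOT A4) AND (NOT A2 OR A4)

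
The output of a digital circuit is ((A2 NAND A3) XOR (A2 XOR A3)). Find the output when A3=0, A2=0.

Substituting: ((0 NAND 0) XOR (0 XOR 0))
= 1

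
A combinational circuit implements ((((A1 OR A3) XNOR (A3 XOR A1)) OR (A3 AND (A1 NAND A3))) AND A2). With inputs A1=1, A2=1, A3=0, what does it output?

Substituting: ((((1 OR 0) XNOR (0 XOR 1)) OR (0 AND (1 NAND 0))) AND 1)
= 1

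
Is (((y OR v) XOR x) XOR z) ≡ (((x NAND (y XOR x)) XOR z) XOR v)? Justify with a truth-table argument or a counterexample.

No. Counterexample: with x=0, z=0, y=0, v=0, Expression 1 = 0 but Expression 2 = 1.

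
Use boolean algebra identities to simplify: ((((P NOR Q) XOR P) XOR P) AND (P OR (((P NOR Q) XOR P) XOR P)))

By absorption (E AND (E OR v) = E) then XOR self-cancellation ((E XOR v) XOR v = E):
= (P NOR Q)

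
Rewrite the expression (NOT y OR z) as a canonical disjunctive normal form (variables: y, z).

(NOT y AND NOT z) OR (NOT y AND z) OR (y AND z)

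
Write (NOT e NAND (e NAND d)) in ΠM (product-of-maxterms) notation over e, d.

ΠM(0, 1) = (e OR d) AND (e OR NOT d)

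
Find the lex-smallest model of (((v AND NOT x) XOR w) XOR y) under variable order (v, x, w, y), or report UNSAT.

v=0, x=0, w=0, y=1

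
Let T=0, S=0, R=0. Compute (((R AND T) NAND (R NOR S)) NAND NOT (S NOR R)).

Substituting: (((0 AND 0) NAND (0 NOR 0)) NAND NOT (0 NOR 0))
= 1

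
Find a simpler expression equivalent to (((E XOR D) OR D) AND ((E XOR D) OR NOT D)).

By distribution ((E OR v) AND (E OR NOT v) = E):
= (E XOR D)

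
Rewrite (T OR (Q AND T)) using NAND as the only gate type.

((T NAND T) NAND (((Q NAND T) NAND (Q NAND T)) NAND ((Q NAND T) NAND (Q NAND T))))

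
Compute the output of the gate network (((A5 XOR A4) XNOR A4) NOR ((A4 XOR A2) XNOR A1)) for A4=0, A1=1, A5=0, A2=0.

Substituting: (((0 XOR 0) XNOR 0) NOR ((0 XOR 0) XNOR 1))
= 0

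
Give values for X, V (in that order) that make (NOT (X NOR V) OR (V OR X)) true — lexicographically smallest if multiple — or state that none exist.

X=0, V=1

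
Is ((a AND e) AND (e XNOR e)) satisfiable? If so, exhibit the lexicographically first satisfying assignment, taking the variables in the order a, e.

a=1, e=1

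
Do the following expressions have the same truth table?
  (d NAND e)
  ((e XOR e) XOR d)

No. Counterexample: with e=0, d=0, Expression 1 = 1 but Expression 2 = 0.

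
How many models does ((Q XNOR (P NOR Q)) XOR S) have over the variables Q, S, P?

Satisfying assignments: (0,0,1), (0,1,0), (1,1,0), (1,1,1)
Count: 4 out of 8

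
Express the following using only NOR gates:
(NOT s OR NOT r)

(((s NOR s) NOR (r NOR r)) NOR ((s NOR s) NOR (r NOR r)))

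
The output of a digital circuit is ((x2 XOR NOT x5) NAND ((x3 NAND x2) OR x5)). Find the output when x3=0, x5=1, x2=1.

Substituting: ((1 XOR NOT 1) NAND ((0 NAND 1) OR 1))
= 0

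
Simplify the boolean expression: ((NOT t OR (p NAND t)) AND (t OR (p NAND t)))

By distribution ((E OR v) AND (E OR NOT v) = E):
= (p NAND t)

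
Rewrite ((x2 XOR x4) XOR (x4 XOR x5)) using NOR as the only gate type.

((((((((x2 NOR x4) NOR (x2 NOR x4)) NOR ((x2 NOR x4) NOR (x2 NOR x4))) NOR ((((x2 NOR x2) NOR (x4 NOR x4)) NOR ((x2 NOR x2) NOR (x4 NOR x4))) NOR (((x2 NOR x2) NOR (x4 NOR x4)) NOR ((x2 NOR x2) NOR (x4 NOR x4))))) NOR ((((x4 NOR x5) NOR (x4 NOR x5)) NOR ((x4 NOR x5) NOR (x4 NOR x5))) NOR ((((x4 NOR x4) NOR (x5 NOR x5)) NOR ((x4 NOR x4) NOR (x5 NOR x5))) NOR (((x4 NOR x4) NOR (x5 NOR x5)) NOR ((x4 NOR x4) NOR (x5 NOR x5)))))) NOR (((((x2 NOR x4) NOR (x2 NOR x4)) NOR ((x2 NOR x4) NOR (x2 NOR x4))) NOR ((((x2 NOR x2) NOR (x4 NOR x4)) NOR ((x2 NOR x2) NOR (x4 NOR x4))) NOR (((x2 NOR x2) NOR (x4 NOR x4)) NOR ((x2 NOR x2) NOR (x4 NOR x4))))) NOR ((((x4 NOR x5) NOR (x4 NOR x5)) NOR ((x4 NOR x5) NOR (x4 NOR x5))) NOR ((((x4 NOR x4) NOR (x5 NOR x5)) NOR ((x4 NOR x4) NOR (x5 NOR x5))) NOR (((x4 NOR x4) NOR (x5 NOR x5)) NOR ((x4 NOR x4) NOR (x5 NOR x5))))))) NOR ((((((x2 NOR x4) NOR (x2 NOR x4)) NOR ((x2 NOR x4) NOR (x2 NOR x4))) NOR ((((x2 NOR x2) NOR (x4 NOR x4)) NOR ((x2 NOR x2) NOR (x4 NOR x4))) NOR (((x2 NOR x2) NOR (x4 NOR x4)) NOR ((x2 NOR x2) NOR (x4 NOR x4))))) NOR ((((x4 NOR x5) NOR (x4 NOR x5)) NOR ((x4 NOR x5) NOR (x4 NOR x5))) NOR ((((x4 NOR x4) NOR (x5 NOR x5)) NOR ((x4 NOR x4) NOR (x5 NOR x5))) NOR (((x4 NOR x4) NOR (x5 NOR x5)) NOR ((x4 NOR x4) NOR (x5 NOR x5)))))) NOR (((((x2 NOR x4) NOR (x2 NOR x4)) NOR ((x2 NOR x4) NOR (x2 NOR x4))) NOR ((((x2 NOR x2) NOR (x4 NOR x4)) NOR ((x2 NOR x2) NOR (x4 NOR x4))) NOR (((x2 NOR x2) NOR (x4 NOR x4)) NOR ((x2 NOR x2) NOR (x4 NOR x4))))) NOR ((((x4 NOR x5) NOR (x4 NOR x5)) NOR ((x4 NOR x5) NOR (x4 NOR x5))) NOR ((((x4 NOR x4) NOR (x5 NOR x5)) NOR ((x4 NOR x4) NOR (x5 NOR x5))) NOR (((x4 NOR x4) NOR (x5 NOR x5)) NOR ((x4 NOR x4) NOR (x5 NOR x5)))))))) NOR ((((((((x2 NOR x4) NOR (x2 NOR x4)) NOR ((x2 NOR x4) NOR (x2 NOR x4))) NOR ((((x2 NOR x2) NOR (x4 NOR x4)) NOR ((x2 NOR x2) NOR (x4 NOR x4))) NOR (((x2 NOR x2) NOR (x4 NOR x4)) NOR ((x2 NOR x2) NOR (x4 NOR x4))))) NOR ((((x2 NOR x4) NOR (x2 NOR x4)) NOR ((x2 NOR x4) NOR (x2 NOR x4))) NOR ((((x2 NOR x2) NOR (x4 NOR x4)) NOR ((x2 NOR x2) NOR (x4 NOR x4))) NOR (((x2 NOR x2) NOR (x4 NOR x4)) NOR ((x2 NOR x2) NOR (x4 NOR x4)))))) NOR (((((x4 NOR x5) NOR (x4 NOR x5)) NOR ((x4 NOR x5) NOR (x4 NOR x5))) NOR ((((x4 NOR x4) NOR (x5 NOR x5)) NOR ((x4 NOR x4) NOR (x5 NOR x5))) NOR (((x4 NOR x4) NOR (x5 NOR x5)) NOR ((x4 NOR x4) NOR (x5 NOR x5))))) NOR ((((x4 NOR x5) NOR (x4 NOR x5)) NOR ((x4 NOR x5) NOR (x4 NOR x5))) NOR ((((x4 NOR x4) NOR (x5 NOR x5)) NOR ((x4 NOR x4) NOR (x5 NOR x5))) NOR (((x4 NOR x4) NOR (x5 NOR x5)) NOR ((x4 NOR x4) NOR (x5 NOR x5))))))) NOR ((((((x2 NOR x4) NOR (x2 NOR x4)) NOR ((x2 NOR x4) NOR (x2 NOR x4))) NOR ((((x2 NOR x2) NOR (x4 NOR x4)) NOR ((x2 NOR x2) NOR (x4 NOR x4))) NOR (((x2 NOR x2) NOR (x4 NOR x4)) NOR ((x2 NOR x2) NOR (x4 NOR x4))))) NOR ((((x2 NOR x4) NOR (x2 NOR x4)) NOR ((x2 NOR x4) NOR (x2 NOR x4))) NOR ((((x2 NOR x2) NOR (x4 NOR x4)) NOR ((x2 NOR x2) NOR (x4 NOR x4))) NOR (((x2 NOR x2) NOR (x4 NOR x4)) NOR ((x2 NOR x2) NOR (x4 NOR x4)))))) NOR (((((x4 NOR x5) NOR (x4 NOR x5)) NOR ((x4 NOR x5) NOR (x4 NOR x5))) NOR ((((x4 NOR x4) NOR (x5 NOR x5)) NOR ((x4 NOR x4) NOR (x5 NOR x5))) NOR (((x4 NOR x4) NOR (x5 NOR x5)) NOR ((x4 NOR x4) NOR (x5 NOR x5))))) NOR ((((x4 NOR x5) NOR (x4 NOR x5)) NOR ((x4 NOR x5) NOR (x4 NOR x5))) NOR ((((x4 NOR x4) NOR (x5 NOR x5)) NOR ((x4 NOR x4) NOR (x5 NOR x5))) NOR (((x4 NOR x4) NOR (x5 NOR x5)) NOR ((x4 NOR x4) NOR (x5 NOR x5)))))))) NOR (((((((x2 NOR x4) NOR (x2 NOR x4)) NOR ((x2 NOR x4) NOR (x2 NOR x4))) NOR ((((x2 NOR x2) NOR (x4 NOR x4)) NOR ((x2 NOR x2) NOR (x4 NOR x4))) NOR (((x2 NOR x2) NOR (x4 NOR x4)) NOR ((x2 NOR x2) NOR (x4 NOR x4))))) NOR ((((x2 NOR x4) NOR (x2 NOR x4)) NOR ((x2 NOR x4) NOR (x2 NOR x4))) NOR ((((x2 NOR x2) NOR (x4 NOR x4)) NOR ((x2 NOR x2) NOR (x4 NOR x4))) NOR (((x2 NOR x2) NOR (x4 NOR x4)) NOR ((x2 NOR x2) NOR (x4 NOR x4)))))) NOR (((((x4 NOR x5) NOR (x4 NOR x5)) NOR ((x4 NOR x5) NOR (x4 NOR x5))) NOR ((((x4 NOR x4) NOR (x5 NOR x5)) NOR ((x4 NOR x4) NOR (x5 NOR x5))) NOR (((x4 NOR x4) NOR (x5 NOR x5)) NOR ((x4 NOR x4) NOR (x5 NOR x5))))) NOR ((((x4 NOR x5) NOR (x4 NOR x5)) NOR ((x4 NOR x5) NOR (x4 NOR x5))) NOR ((((x4 NOR x4) NOR (x5 NOR x5)) NOR ((x4 NOR x4) NOR (x5 NOR x5))) NOR (((x4 NOR x4) NOR (x5 NOR x5)) NOR ((x4 NOR x4) NOR (x5 NOR x5))))))) NOR ((((((x2 NOR x4) NOR (x2 NOR x4)) NOR ((x2 NOR x4) NOR (x2 NOR x4))) NOR ((((x2 NOR x2) NOR (x4 NOR x4)) NOR ((x2 NOR x2) NOR (x4 NOR x4))) NOR (((x2 NOR x2) NOR (x4 NOR x4)) NOR ((x2 NOR x2) NOR (x4 NOR x4))))) NOR ((((x2 NOR x4) NOR (x2 NOR x4)) NOR ((x2 NOR x4) NOR (x2 NOR x4))) NOR ((((x2 NOR x2) NOR (x4 NOR x4)) NOR ((x2 NOR x2) NOR (x4 NOR x4))) NOR (((x2 NOR x2) NOR (x4 NOR x4)) NOR ((x2 NOR x2) NOR (x4 NOR x4)))))) NOR (((((x4 NOR x5) NOR (x4 NOR x5)) NOR ((x4 NOR x5) NOR (x4 NOR x5))) NOR ((((x4 NOR x4) NOR (x5 NOR x5)) NOR ((x4 NOR x4) NOR (x5 NOR x5))) NOR (((x4 NOR x4) NOR (x5 NOR x5)) NOR ((x4 NOR x4) NOR (x5 NOR x5))))) NOR ((((x4 NOR x5) NOR (x4 NOR x5)) NOR ((x4 NOR x5) NOR (x4 NOR x5))) NOR ((((x4 NOR x4) NOR (x5 NOR x5)) NOR ((x4 NOR x4) NOR (x5 NOR x5))) NOR (((x4 NOR x4) NOR (x5 NOR x5)) NOR ((x4 NOR x4) NOR (x5 NOR x5))))))))))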